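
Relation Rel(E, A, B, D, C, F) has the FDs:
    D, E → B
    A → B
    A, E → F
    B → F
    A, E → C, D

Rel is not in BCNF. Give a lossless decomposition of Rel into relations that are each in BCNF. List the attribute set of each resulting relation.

{A, C, D, E}; {B, D, E}; {B, F}

Candidate key of the original relation: {A, E}.
Within {A, B, C, D, E, F}: {D, E}⁺ ∩ {A, B, C, D, E, F} = {B, D, E, F}, not the whole set, so D, E → B, F violates BCNF; decompose into {B, D, E, F} and {A, C, D, E}.
Within {B, D, E, F}: {B}⁺ ∩ {B, D, E, F} = {B, F}, not the whole set, so B → F violates BCNF; decompose into {B, F} and {B, D, E}.
{B, F}: every determinant is a superkey — BCNF.
{B, D, E}: every determinant is a superkey — BCNF.
{A, C, D, E}: every determinant is a superkey — BCNF.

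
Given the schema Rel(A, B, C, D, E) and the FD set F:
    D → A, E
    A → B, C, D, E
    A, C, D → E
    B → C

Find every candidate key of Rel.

{A}, {D}

{A}⁺ = {A, B, C, D, E} — all of the relation — so {A} is a candidate key.
{D}⁺ = {A, B, C, D, E} — all of the relation — so {D} is a candidate key.
No proper subset of any of these is a key, and no other minimal superkey exists.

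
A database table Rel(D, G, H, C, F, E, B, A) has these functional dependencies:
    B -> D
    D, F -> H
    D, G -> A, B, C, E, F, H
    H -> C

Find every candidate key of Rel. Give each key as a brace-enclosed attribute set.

{B, G}, {D, G}

No FD produces {G}, so it must be in every candidate key.
{B, G} is a candidate key since {B, G}⁺ = {A, B, C, D, E, F, G, H} covers every attribute.
{D, G} is a candidate key since {D, G}⁺ = {A, B, C, D, E, F, G, H} covers every attribute.
Any other superkey properly contains one of these, so there are no further candidate keys.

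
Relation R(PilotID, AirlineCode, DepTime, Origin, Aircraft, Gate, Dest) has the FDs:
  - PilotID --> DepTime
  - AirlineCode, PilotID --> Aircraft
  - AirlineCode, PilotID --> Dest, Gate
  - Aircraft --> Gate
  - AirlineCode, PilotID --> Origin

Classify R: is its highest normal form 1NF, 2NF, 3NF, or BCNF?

Candidate key: {AirlineCode, PilotID}. Prime attributes: {AirlineCode, PilotID}.
PilotID --> DepTime: {PilotID}⁺ = {DepTime, PilotID}, which is not all of the attributes, so the left side is not a superkey — BCNF is violated.
Because {DepTime} is non-prime and the left side of PilotID --> DepTime is not a superkey, the relation is not in 3NF.
Since {PilotID} ⊂ {AirlineCode, PilotID} and {PilotID}⁺ ⊇ {DepTime} with {DepTime} non-prime, there is a partial dependency; 2NF fails.

1NF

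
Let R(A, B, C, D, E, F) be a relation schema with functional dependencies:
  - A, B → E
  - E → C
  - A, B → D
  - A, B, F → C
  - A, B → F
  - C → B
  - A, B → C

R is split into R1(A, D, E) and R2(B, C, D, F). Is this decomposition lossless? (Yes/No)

No

Common attributes: {D}; their closure is {D}.
Neither R1 nor R2 is contained in that closure, so the decomposition is lossy.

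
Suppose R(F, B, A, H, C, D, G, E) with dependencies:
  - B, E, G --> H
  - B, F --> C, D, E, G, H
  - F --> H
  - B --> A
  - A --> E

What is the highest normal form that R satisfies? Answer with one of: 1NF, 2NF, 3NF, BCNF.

Candidate key: {B, F}. Prime attributes: {B, F}.
For B, E, G --> H we have {B, E, G}⁺ = {A, B, E, G, H}; {B, E, G} is not a superkey, so BCNF fails.
Because {H} is non-prime and the left side of B, E, G --> H is not a superkey, the relation is not in 3NF.
{B} is a proper subset of the key {B, F}, and {B}⁺ contains the non-prime attributes {A, E} — a partial dependency, so 2NF is violated.

1NF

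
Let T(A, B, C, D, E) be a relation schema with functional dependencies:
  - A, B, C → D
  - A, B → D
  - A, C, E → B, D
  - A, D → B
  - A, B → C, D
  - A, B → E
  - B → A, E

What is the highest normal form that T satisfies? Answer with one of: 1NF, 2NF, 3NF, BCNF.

BCNF

Candidate keys: {A, C, E}, {A, D}, {B}. Prime attributes: {A, B, C, D, E}.
Each dependency's left side is a superkey — BCNF holds.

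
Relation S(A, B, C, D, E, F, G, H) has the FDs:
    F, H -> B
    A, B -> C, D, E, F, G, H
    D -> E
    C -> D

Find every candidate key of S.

{A, B}, {A, F, H}

Attributes never on any right-hand side: {A} — every candidate key must contain it.
{A, B} is a candidate key since {A, B}⁺ = {A, B, C, D, E, F, G, H} covers every attribute.
{A, F, H} is a candidate key since {A, F, H}⁺ = {A, B, C, D, E, F, G, H} covers every attribute.
These are minimal and exhaustive — every other superkey contains one of them.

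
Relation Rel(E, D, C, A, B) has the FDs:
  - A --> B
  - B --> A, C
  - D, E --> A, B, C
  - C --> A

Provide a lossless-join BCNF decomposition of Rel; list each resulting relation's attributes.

{A, B, C}; {A, D, E}

Candidate key of the original relation: {D, E}.
Within {A, B, C, D, E}: {A}⁺ ∩ {A, B, C, D, E} = {A, B, C}, not the whole set, so A --> B, C violates BCNF; decompose into {A, B, C} and {A, D, E}.
{A, B, C}: every determinant is a superkey — BCNF.
{A, D, E}: every determinant is a superkey — BCNF.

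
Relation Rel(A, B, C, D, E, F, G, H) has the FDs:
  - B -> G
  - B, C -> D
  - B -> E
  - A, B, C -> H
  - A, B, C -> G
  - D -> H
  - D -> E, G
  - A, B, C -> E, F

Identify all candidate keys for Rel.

{A, B, C}

{A, B, C} never appear on the right of any FD, so every key must include all of them.
{A, B, C}⁺ = {A, B, C, D, E, F, G, H} — all of the relation — so {A, B, C} is a candidate key.
No smaller or unrelated set reaches every attribute, so there are no other keys.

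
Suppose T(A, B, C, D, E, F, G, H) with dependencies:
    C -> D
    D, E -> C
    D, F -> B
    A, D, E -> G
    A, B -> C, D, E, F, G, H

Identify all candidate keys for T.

{A, B}, {A, C, F}, {A, D, F}

{A} never appears on the right of any FD, so every key must include it.
{A, B} is a candidate key since {A, B}⁺ = {A, B, C, D, E, F, G, H} covers every attribute.
{A, C, F} is a candidate key since {A, C, F}⁺ = {A, B, C, D, E, F, G, H} covers every attribute.
{A, D, F} is a candidate key since {A, D, F}⁺ = {A, B, C, D, E, F, G, H} covers every attribute.
No proper subset of any of these is a key, and no other minimal superkey exists.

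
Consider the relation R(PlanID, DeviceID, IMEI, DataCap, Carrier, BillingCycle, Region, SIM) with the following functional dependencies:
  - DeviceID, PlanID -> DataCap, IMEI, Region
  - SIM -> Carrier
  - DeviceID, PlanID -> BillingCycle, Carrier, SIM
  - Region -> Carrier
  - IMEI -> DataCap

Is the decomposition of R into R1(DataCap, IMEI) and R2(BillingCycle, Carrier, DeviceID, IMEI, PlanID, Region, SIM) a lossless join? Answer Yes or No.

R1 ∩ R2 = {IMEI}; its closure under F is {DataCap, IMEI}.
This includes all of R1, so the common attributes are a superkey of R1 — the join is lossless.

Yes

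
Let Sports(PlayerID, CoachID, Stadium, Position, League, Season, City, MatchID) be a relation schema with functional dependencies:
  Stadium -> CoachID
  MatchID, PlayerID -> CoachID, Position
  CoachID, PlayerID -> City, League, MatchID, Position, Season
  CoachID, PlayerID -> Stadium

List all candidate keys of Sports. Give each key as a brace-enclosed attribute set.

No FD produces {PlayerID}, so it must be in every candidate key.
Closure of {CoachID, PlayerID} is {City, CoachID, League, MatchID, PlayerID, Position, Season, Stadium}, the whole schema; {CoachID, PlayerID} is a candidate key.
Closure of {MatchID, PlayerID} is {City, CoachID, League, MatchID, PlayerID, Position, Season, Stadium}, the whole schema; {MatchID, PlayerID} is a candidate key.
Closure of {PlayerID, Stadium} is {City, CoachID, League, MatchID, PlayerID, Position, Season, Stadium}, the whole schema; {PlayerID, Stadium} is a candidate key.
No proper subset of any of these is a key, and no other minimal superkey exists.

{CoachID, PlayerID}, {MatchID, PlayerID}, {PlayerID, Stadium}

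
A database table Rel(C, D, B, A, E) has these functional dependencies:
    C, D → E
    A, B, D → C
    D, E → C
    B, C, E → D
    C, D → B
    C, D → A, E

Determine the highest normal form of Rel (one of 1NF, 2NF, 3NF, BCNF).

BCNF

Candidate keys: {A, B, D}, {B, C, E}, {C, D}, {D, E}. Prime attributes: {A, B, C, D, E}.
Each dependency's left side is a superkey — BCNF holds.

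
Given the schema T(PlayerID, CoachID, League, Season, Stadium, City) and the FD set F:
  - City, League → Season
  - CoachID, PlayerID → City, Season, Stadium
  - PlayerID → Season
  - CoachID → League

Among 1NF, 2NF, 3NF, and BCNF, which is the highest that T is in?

Candidate key: {CoachID, PlayerID}. Prime attributes: {CoachID, PlayerID}.
City, League → Season: {City, League}⁺ = {City, League, Season}, which is not all of the attributes, so the left side is not a superkey — BCNF is violated.
City, League → Season has non-prime {Season} on the right and a non-superkey on the left, so 3NF fails.
Since {CoachID} ⊂ {CoachID, PlayerID} and {CoachID}⁺ ⊇ {League} with {League} non-prime, there is a partial dependency; 2NF fails.

1NF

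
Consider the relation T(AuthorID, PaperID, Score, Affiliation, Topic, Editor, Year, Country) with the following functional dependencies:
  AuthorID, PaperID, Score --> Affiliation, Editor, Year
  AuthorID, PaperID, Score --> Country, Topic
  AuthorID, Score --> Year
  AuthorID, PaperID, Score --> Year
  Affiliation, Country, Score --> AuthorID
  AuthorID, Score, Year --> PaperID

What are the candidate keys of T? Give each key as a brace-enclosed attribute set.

{Affiliation, Country, Score}, {AuthorID, Score}

Attributes never on any right-hand side: {Score} — every candidate key must contain it.
{AuthorID, Score} is a candidate key since {AuthorID, Score}⁺ = {Affiliation, AuthorID, Country, Editor, PaperID, Score, Topic, Year} covers every attribute.
{Affiliation, Country, Score} is a candidate key since {Affiliation, Country, Score}⁺ = {Affiliation, AuthorID, Country, Editor, PaperID, Score, Topic, Year} covers every attribute.
Any other superkey properly contains one of these, so there are no further candidate keys.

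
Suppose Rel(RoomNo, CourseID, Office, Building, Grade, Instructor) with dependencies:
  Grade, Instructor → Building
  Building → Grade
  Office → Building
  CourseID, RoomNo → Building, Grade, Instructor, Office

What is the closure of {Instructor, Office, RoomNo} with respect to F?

Start with {Instructor, Office, RoomNo}.
Office → Building applies; add {Building} → now {Building, Instructor, Office, RoomNo}.
Building → Grade applies; add {Grade} → now {Building, Grade, Instructor, Office, RoomNo}.
No further FD applies.

{Building, Grade, Instructor, Office, RoomNo}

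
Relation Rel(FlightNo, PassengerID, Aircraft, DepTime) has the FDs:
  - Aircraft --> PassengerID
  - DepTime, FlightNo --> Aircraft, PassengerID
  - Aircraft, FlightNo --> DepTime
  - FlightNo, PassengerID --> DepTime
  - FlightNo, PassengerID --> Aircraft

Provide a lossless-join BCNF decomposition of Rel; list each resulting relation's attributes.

Candidate keys of the original relation: {Aircraft, FlightNo}, {DepTime, FlightNo}, {FlightNo, PassengerID}.
Within {Aircraft, DepTime, FlightNo, PassengerID}: {Aircraft}⁺ ∩ {Aircraft, DepTime, FlightNo, PassengerID} = {Aircraft, PassengerID}, not the whole set, so Aircraft --> PassengerID violates BCNF; decompose into {Aircraft, PassengerID} and {Aircraft, DepTime, FlightNo}.
{Aircraft, PassengerID} has no BCNF violation.
{Aircraft, DepTime, FlightNo} has no BCNF violation.

{Aircraft, DepTime, FlightNo}; {Aircraft, PassengerID}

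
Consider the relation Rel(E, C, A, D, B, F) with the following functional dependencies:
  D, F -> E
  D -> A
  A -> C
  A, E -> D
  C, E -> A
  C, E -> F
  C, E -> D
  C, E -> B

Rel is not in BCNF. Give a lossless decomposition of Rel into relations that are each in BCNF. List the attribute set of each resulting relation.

Candidate keys of the original relation: {A, E}, {C, E}, {D, E}, {D, F}.
{A, B, C, D, E, F}: {D} determines {A, C, D} here but is not a superkey — split on D -> A, C, giving {A, C, D} and {B, D, E, F}.
{A, C, D}: {A} determines {A, C} here but is not a superkey — split on A -> C, giving {A, C} and {A, D}.
{A, C} is in BCNF.
{A, D} is in BCNF.
{B, D, E, F} is in BCNF.

{A, C}; {A, D}; {B, D, E, F}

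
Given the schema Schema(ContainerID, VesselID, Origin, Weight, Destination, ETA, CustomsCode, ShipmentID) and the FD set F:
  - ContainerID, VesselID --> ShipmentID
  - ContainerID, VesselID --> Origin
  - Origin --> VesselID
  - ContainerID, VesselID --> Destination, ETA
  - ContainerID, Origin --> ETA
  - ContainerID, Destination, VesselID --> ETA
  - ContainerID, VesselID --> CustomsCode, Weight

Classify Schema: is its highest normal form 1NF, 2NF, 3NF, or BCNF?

3NF

Candidate keys: {ContainerID, Origin}, {ContainerID, VesselID}. Prime attributes: {ContainerID, Origin, VesselID}.
Origin --> VesselID breaks BCNF: {Origin}⁺ = {Origin, VesselID}, so {Origin} is not a superkey.
But every attribute on its right side ({VesselID}) is prime, and the same holds for every other non-superkey FD, so 3NF still holds.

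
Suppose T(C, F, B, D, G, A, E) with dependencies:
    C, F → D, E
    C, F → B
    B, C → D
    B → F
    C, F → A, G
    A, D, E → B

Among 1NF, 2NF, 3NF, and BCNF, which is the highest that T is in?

Candidate keys: {A, C, D, E}, {B, C}, {C, F}. Prime attributes: {A, B, C, D, E, F}.
For B → F we have {B}⁺ = {B, F}; {B} is not a superkey, so BCNF fails.
Its right-hand attributes {F} are all prime, as are those of every other non-superkey FD — the relation is in 3NF.

3NF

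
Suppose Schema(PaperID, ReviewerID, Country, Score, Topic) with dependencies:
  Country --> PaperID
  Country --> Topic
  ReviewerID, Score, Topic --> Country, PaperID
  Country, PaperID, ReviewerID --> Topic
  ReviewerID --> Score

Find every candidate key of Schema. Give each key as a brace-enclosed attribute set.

{Country, ReviewerID}, {ReviewerID, Topic}

Attributes never on any right-hand side: {ReviewerID} — every candidate key must contain it.
{Country, ReviewerID}⁺ = {Country, PaperID, ReviewerID, Score, Topic}, which is every attribute, so {Country, ReviewerID} is a candidate key.
{ReviewerID, Topic}⁺ = {Country, PaperID, ReviewerID, Score, Topic}, which is every attribute, so {ReviewerID, Topic} is a candidate key.
No proper subset of any of these is a key, and no other minimal superkey exists.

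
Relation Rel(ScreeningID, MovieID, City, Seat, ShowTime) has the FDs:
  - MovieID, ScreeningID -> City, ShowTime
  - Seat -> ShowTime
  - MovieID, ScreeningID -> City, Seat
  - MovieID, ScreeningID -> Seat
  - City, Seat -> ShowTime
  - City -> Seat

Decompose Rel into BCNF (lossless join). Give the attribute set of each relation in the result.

{City, MovieID, ScreeningID}; {City, Seat}; {Seat, ShowTime}

Candidate key of the original relation: {MovieID, ScreeningID}.
{City, MovieID, ScreeningID, Seat, ShowTime}: {Seat} determines {Seat, ShowTime} here but is not a superkey — split on Seat -> ShowTime, giving {Seat, ShowTime} and {City, MovieID, ScreeningID, Seat}.
{Seat, ShowTime} is in BCNF.
{City, MovieID, ScreeningID, Seat}: {City} determines {City, Seat} here but is not a superkey — split on City -> Seat, giving {City, Seat} and {City, MovieID, ScreeningID}.
{City, Seat} is in BCNF.
{City, MovieID, ScreeningID} is in BCNF.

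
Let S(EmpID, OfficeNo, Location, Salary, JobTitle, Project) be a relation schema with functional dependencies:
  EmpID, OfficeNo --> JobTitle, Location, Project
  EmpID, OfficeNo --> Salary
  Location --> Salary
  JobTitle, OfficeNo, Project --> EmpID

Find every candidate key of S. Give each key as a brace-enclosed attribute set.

No FD produces {OfficeNo}, so it must be in every candidate key.
Closure of {EmpID, OfficeNo} is {EmpID, JobTitle, Location, OfficeNo, Project, Salary}, the whole schema; {EmpID, OfficeNo} is a candidate key.
Closure of {JobTitle, OfficeNo, Project} is {EmpID, JobTitle, Location, OfficeNo, Project, Salary}, the whole schema; {JobTitle, OfficeNo, Project} is a candidate key.
Any other superkey properly contains one of these, so there are no further candidate keys.

{EmpID, OfficeNo}, {JobTitle, OfficeNo, Project}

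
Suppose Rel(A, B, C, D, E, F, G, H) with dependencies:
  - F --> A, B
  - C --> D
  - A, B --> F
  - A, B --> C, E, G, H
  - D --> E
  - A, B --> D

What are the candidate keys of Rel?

{F} is a candidate key since {F}⁺ = {A, B, C, D, E, F, G, H} covers every attribute.
{A, B} is a candidate key since {A, B}⁺ = {A, B, C, D, E, F, G, H} covers every attribute.
Any other superkey properly contains one of these, so there are no further candidate keys.

{A, B}, {F}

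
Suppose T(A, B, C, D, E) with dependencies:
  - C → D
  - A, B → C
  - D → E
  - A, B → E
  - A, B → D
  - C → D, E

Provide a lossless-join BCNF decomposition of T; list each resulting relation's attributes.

Candidate key of the original relation: {A, B}.
{A, B, C, D, E}: {C} determines {C, D, E} here but is not a superkey — split on C → D, E, giving {C, D, E} and {A, B, C}.
{C, D, E}: {D} determines {D, E} here but is not a superkey — split on D → E, giving {D, E} and {C, D}.
{D, E} is in BCNF.
{C, D} is in BCNF.
{A, B, C} is in BCNF.

{A, B, C}; {C, D}; {D, E}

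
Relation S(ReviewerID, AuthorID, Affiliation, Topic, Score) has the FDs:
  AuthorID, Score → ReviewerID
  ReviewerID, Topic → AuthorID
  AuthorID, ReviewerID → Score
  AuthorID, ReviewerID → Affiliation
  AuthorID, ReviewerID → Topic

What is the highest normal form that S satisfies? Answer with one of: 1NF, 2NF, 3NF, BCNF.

Candidate keys: {AuthorID, ReviewerID}, {AuthorID, Score}, {ReviewerID, Topic}. Prime attributes: {AuthorID, ReviewerID, Score, Topic}.
Each dependency's left side is a superkey — BCNF holds.

BCNF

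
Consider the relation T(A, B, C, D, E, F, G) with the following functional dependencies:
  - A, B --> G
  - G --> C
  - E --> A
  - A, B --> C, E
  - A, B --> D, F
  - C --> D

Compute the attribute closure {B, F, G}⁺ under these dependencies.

Start with {B, F, G}.
G --> C applies; add {C} → now {B, C, F, G}.
C --> D applies; add {D} → now {B, C, D, F, G}.
No further FD applies.

{B, C, D, F, G}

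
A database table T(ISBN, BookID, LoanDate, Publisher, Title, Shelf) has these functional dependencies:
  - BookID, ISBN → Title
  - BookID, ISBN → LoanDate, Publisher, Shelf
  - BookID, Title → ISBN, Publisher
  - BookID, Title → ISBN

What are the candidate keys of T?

{BookID, ISBN}, {BookID, Title}

Attributes never on any right-hand side: {BookID} — every candidate key must contain it.
{BookID, ISBN}⁺ = {BookID, ISBN, LoanDate, Publisher, Shelf, Title} — all of the relation — so {BookID, ISBN} is a candidate key.
{BookID, Title}⁺ = {BookID, ISBN, LoanDate, Publisher, Shelf, Title} — all of the relation — so {BookID, Title} is a candidate key.
Any other superkey properly contains one of these, so there are no further candidate keys.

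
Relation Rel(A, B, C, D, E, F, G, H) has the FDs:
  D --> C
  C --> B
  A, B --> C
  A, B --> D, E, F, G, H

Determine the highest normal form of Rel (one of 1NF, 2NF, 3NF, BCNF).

3NF

Candidate keys: {A, B}, {A, C}, {A, D}. Prime attributes: {A, B, C, D}.
D --> C breaks BCNF: {D}⁺ = {B, C, D}, so {D} is not a superkey.
Since {C} ⊆ prime attributes and every other non-superkey FD also has a prime right side, the schema is in 3NF.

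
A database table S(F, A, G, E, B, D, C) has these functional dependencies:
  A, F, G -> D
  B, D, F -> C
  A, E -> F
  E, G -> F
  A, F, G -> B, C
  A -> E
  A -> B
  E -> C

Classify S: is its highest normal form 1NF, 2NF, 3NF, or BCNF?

1NF

Candidate key: {A, G}. Prime attributes: {A, G}.
For B, D, F -> C we have {B, D, F}⁺ = {B, C, D, F}; {B, D, F} is not a superkey, so BCNF fails.
B, D, F -> C determines the non-prime attribute {C} from a non-superkey — 3NF is violated.
The proper key subset {A} of {A, G} determines non-prime {B, C, E, F}, so the relation is not even in 2NF.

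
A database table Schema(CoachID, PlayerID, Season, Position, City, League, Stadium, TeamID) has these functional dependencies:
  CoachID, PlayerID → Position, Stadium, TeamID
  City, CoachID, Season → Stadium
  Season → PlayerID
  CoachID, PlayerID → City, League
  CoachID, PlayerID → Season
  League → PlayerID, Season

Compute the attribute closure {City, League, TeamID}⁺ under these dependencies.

Start with {City, League, TeamID}.
League → PlayerID, Season applies; add {PlayerID, Season} → now {City, League, PlayerID, Season, TeamID}.
No further FD applies.

{City, League, PlayerID, Season, TeamID}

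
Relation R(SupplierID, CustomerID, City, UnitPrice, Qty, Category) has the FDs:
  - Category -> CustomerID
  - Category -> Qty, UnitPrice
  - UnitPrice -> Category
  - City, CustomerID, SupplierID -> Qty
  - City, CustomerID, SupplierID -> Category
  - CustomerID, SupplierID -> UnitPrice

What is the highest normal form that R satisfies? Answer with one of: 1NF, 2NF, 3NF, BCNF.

1NF

Candidate keys: {Category, City, SupplierID}, {City, CustomerID, SupplierID}, {City, SupplierID, UnitPrice}. Prime attributes: {Category, City, CustomerID, SupplierID, UnitPrice}.
Category -> CustomerID: {Category}⁺ = {Category, CustomerID, Qty, UnitPrice}, which is not all of the attributes, so the left side is not a superkey — BCNF is violated.
Because {Qty} is non-prime and the left side of Category -> Qty, UnitPrice is not a superkey, the relation is not in 3NF.
Since {Category} ⊂ {Category, City, SupplierID} and {Category}⁺ ⊇ {Qty} with {Qty} non-prime, there is a partial dependency; 2NF fails.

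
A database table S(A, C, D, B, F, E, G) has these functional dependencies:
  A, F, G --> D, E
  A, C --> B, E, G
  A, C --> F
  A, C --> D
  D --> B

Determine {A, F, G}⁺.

Start with {A, F, G}.
A, F, G --> D, E applies; add {D, E} → now {A, D, E, F, G}.
D --> B applies; add {B} → now {A, B, D, E, F, G}.
No further FD applies.

{A, B, D, E, F, G}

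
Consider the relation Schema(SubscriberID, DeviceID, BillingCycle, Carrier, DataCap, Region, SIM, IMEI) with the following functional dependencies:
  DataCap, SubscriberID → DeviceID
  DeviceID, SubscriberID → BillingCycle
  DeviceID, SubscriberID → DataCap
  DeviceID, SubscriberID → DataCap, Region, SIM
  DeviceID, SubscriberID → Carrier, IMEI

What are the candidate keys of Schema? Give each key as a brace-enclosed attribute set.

{SubscriberID} never appears on the right of any FD, so every key must include it.
{DataCap, SubscriberID}⁺ = {BillingCycle, Carrier, DataCap, DeviceID, IMEI, Region, SIM, SubscriberID} — all of the relation — so {DataCap, SubscriberID} is a candidate key.
{DeviceID, SubscriberID}⁺ = {BillingCycle, Carrier, DataCap, DeviceID, IMEI, Region, SIM, SubscriberID} — all of the relation — so {DeviceID, SubscriberID} is a candidate key.
Any other superkey properly contains one of these, so there are no further candidate keys.

{DataCap, SubscriberID}, {DeviceID, SubscriberID}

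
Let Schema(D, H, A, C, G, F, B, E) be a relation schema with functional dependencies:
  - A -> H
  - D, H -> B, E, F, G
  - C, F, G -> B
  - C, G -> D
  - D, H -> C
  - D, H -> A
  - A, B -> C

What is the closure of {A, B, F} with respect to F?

Start with {A, B, F}.
A -> H applies; add {H} → now {A, B, F, H}.
A, B -> C applies; add {C} → now {A, B, C, F, H}.
No further FD applies.

{A, B, C, F, H}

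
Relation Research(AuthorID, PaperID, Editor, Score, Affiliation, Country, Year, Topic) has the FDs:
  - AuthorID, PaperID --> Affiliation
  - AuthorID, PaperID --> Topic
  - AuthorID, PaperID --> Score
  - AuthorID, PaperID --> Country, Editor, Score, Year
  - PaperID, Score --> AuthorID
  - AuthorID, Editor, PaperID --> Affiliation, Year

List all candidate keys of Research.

{AuthorID, PaperID}, {PaperID, Score}

{PaperID} never appears on the right of any FD, so every key must include it.
{AuthorID, PaperID}⁺ = {Affiliation, AuthorID, Country, Editor, PaperID, Score, Topic, Year}, which is every attribute, so {AuthorID, PaperID} is a candidate key.
{PaperID, Score}⁺ = {Affiliation, AuthorID, Country, Editor, PaperID, Score, Topic, Year}, which is every attribute, so {PaperID, Score} is a candidate key.
No proper subset of any of these is a key, and no other minimal superkey exists.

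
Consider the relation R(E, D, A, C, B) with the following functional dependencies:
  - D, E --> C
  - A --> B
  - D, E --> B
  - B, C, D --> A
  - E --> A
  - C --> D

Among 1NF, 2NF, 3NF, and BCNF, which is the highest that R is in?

Candidate keys: {C, E}, {D, E}. Prime attributes: {C, D, E}.
For A --> B we have {A}⁺ = {A, B}; {A} is not a superkey, so BCNF fails.
Because {B} is non-prime and the left side of A --> B is not a superkey, the relation is not in 3NF.
{E} is a proper subset of the key {C, E}, and {E}⁺ contains the non-prime attributes {A, B} — a partial dependency, so 2NF is violated.

1NF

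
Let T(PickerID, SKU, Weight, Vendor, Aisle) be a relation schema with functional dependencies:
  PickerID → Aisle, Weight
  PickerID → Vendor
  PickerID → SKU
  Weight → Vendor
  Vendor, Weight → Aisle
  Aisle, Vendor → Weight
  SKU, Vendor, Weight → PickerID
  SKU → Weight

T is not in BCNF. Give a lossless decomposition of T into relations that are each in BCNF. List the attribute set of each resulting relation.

{Aisle, Vendor, Weight}; {PickerID, SKU, Weight}

Candidate keys of the original relation: {PickerID}, {SKU}.
Within {Aisle, PickerID, SKU, Vendor, Weight}: {Weight}⁺ ∩ {Aisle, PickerID, SKU, Vendor, Weight} = {Aisle, Vendor, Weight}, not the whole set, so Weight → Aisle, Vendor violates BCNF; decompose into {Aisle, Vendor, Weight} and {PickerID, SKU, Weight}.
{Aisle, Vendor, Weight} is in BCNF.
{PickerID, SKU, Weight} is in BCNF.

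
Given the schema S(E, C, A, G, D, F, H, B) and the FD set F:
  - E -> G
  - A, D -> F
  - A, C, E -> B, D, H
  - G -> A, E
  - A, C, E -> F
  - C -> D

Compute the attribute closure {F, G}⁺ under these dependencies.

{A, E, F, G}

Start with {F, G}.
G -> A, E applies; add {A, E} → now {A, E, F, G}.
No further FD applies.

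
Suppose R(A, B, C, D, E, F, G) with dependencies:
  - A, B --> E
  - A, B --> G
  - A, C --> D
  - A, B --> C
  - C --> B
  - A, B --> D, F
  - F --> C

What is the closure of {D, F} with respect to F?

Start with {D, F}.
F --> C applies; add {C} → now {C, D, F}.
C --> B applies; add {B} → now {B, C, D, F}.
No further FD applies.

{B, C, D, F}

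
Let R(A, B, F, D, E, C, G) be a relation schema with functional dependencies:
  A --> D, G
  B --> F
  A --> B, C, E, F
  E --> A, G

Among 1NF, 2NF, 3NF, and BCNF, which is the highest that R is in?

Candidate keys: {A}, {E}. Prime attributes: {A, E}.
For B --> F we have {B}⁺ = {B, F}; {B} is not a superkey, so BCNF fails.
B --> F determines the non-prime attribute {F} from a non-superkey — 3NF is violated.
With only single-attribute keys there can be no partial dependency, so 2NF holds.

2NF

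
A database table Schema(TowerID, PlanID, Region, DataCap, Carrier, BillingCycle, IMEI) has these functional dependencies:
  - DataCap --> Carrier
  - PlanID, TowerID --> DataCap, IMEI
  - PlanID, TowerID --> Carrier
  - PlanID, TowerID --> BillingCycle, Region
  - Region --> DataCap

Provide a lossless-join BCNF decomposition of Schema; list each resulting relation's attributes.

Candidate key of the original relation: {PlanID, TowerID}.
Within {BillingCycle, Carrier, DataCap, IMEI, PlanID, Region, TowerID}: {DataCap}⁺ ∩ {BillingCycle, Carrier, DataCap, IMEI, PlanID, Region, TowerID} = {Carrier, DataCap}, not the whole set, so DataCap --> Carrier violates BCNF; decompose into {Carrier, DataCap} and {BillingCycle, DataCap, IMEI, PlanID, Region, TowerID}.
{Carrier, DataCap} is in BCNF.
Within {BillingCycle, DataCap, IMEI, PlanID, Region, TowerID}: {Region}⁺ ∩ {BillingCycle, DataCap, IMEI, PlanID, Region, TowerID} = {DataCap, Region}, not the whole set, so Region --> DataCap violates BCNF; decompose into {DataCap, Region} and {BillingCycle, IMEI, PlanID, Region, TowerID}.
{DataCap, Region} is in BCNF.
{BillingCycle, IMEI, PlanID, Region, TowerID} is in BCNF.

{BillingCycle, IMEI, PlanID, Region, TowerID}; {Carrier, DataCap}; {DataCap, Region}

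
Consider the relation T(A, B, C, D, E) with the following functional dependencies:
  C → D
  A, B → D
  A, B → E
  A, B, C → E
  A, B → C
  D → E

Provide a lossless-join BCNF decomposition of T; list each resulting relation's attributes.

Candidate key of the original relation: {A, B}.
{A, B, C, D, E}: {C} determines {C, D, E} here but is not a superkey — split on C → D, E, giving {C, D, E} and {A, B, C}.
{C, D, E}: {D} determines {D, E} here but is not a superkey — split on D → E, giving {D, E} and {C, D}.
{D, E} has no BCNF violation.
{C, D} has no BCNF violation.
{A, B, C} has no BCNF violation.

{A, B, C}; {C, D}; {D, E}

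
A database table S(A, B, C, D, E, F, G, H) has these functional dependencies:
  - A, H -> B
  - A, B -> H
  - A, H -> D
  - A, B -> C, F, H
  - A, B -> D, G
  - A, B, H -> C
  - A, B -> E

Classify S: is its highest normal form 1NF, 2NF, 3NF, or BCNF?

Candidate keys: {A, B}, {A, H}. Prime attributes: {A, B, H}.
The left-hand side of every FD is a superkey, so BCNF is satisfied.

BCNF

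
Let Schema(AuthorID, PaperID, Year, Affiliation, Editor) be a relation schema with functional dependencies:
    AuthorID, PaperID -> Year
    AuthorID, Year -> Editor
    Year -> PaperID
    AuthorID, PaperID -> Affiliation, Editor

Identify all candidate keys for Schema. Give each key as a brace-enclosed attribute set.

{AuthorID, PaperID}, {AuthorID, Year}

No FD produces {AuthorID}, so it must be in every candidate key.
Closure of {AuthorID, PaperID} is {Affiliation, AuthorID, Editor, PaperID, Year}, the whole schema; {AuthorID, PaperID} is a candidate key.
Closure of {AuthorID, Year} is {Affiliation, AuthorID, Editor, PaperID, Year}, the whole schema; {AuthorID, Year} is a candidate key.
No proper subset of any of these is a key, and no other minimal superkey exists.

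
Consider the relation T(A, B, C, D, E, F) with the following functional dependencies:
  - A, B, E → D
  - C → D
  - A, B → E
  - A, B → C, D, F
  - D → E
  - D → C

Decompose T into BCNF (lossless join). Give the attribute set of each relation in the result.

{A, B, C, F}; {C, D, E}

Candidate key of the original relation: {A, B}.
Within {A, B, C, D, E, F}: {C}⁺ ∩ {A, B, C, D, E, F} = {C, D, E}, not the whole set, so C → D, E violates BCNF; decompose into {C, D, E} and {A, B, C, F}.
{C, D, E} is in BCNF.
{A, B, C, F} is in BCNF.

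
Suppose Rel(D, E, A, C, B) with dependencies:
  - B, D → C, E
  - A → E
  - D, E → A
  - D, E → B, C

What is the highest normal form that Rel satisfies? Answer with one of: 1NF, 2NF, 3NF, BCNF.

3NF

Candidate keys: {A, D}, {B, D}, {D, E}. Prime attributes: {A, B, D, E}.
A → E breaks BCNF: {A}⁺ = {A, E}, so {A} is not a superkey.
Since {E} ⊆ prime attributes and every other non-superkey FD also has a prime right side, the schema is in 3NF.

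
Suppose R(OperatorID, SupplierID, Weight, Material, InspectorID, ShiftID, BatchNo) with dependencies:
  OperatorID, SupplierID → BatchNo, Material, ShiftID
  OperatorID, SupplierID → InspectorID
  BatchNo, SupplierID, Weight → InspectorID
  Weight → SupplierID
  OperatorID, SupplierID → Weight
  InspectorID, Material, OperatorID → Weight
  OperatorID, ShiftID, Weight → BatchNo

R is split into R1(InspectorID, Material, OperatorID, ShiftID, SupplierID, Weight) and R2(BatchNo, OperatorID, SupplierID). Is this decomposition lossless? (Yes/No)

R1 ∩ R2 = {OperatorID, SupplierID}; its closure under F is {BatchNo, InspectorID, Material, OperatorID, ShiftID, SupplierID, Weight}.
This includes all of R1, so the common attributes are a superkey of R1 — the join is lossless.

Yes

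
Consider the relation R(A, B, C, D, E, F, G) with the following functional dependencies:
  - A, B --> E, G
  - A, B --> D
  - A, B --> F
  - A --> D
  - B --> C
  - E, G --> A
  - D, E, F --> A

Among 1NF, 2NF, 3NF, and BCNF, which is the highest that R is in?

1NF

Candidate keys: {A, B}, {B, D, E, F}, {B, E, G}. Prime attributes: {A, B, D, E, F, G}.
A --> D breaks BCNF: {A}⁺ = {A, D}, so {A} is not a superkey.
B --> C has non-prime {C} on the right and a non-superkey on the left, so 3NF fails.
Since {B} ⊂ {A, B} and {B}⁺ ⊇ {C} with {C} non-prime, there is a partial dependency; 2NF fails.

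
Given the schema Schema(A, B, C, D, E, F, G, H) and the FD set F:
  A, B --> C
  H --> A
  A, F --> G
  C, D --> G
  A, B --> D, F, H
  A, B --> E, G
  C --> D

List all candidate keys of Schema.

{A, B}, {B, H}

No FD produces {B}, so it must be in every candidate key.
{A, B} is a candidate key since {A, B}⁺ = {A, B, C, D, E, F, G, H} covers every attribute.
{B, H} is a candidate key since {B, H}⁺ = {A, B, C, D, E, F, G, H} covers every attribute.
Any other superkey properly contains one of these, so there are no further candidate keys.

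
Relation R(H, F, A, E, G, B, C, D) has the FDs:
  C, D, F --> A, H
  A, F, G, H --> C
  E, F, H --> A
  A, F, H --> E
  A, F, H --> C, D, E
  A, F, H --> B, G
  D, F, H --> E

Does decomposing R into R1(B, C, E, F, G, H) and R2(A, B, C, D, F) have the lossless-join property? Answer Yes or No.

No

Common attributes: {B, C, F}; their closure is {B, C, F}.
R1 ⊄ {B, C, F} and R2 ⊄ {B, C, F}, so the split is lossy.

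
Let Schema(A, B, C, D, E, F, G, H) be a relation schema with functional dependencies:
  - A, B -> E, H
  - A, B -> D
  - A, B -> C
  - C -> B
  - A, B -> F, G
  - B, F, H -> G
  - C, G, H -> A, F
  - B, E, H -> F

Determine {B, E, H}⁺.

Start with {B, E, H}.
B, E, H -> F applies; add {F} → now {B, E, F, H}.
B, F, H -> G applies; add {G} → now {B, E, F, G, H}.
No further FD applies.

{B, E, F, G, H}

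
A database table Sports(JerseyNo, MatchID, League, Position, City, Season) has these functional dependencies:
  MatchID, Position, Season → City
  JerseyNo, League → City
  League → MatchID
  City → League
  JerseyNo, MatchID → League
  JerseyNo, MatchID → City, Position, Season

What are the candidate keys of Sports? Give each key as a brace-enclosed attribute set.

{City, JerseyNo}, {JerseyNo, League}, {JerseyNo, MatchID}

{JerseyNo} never appears on the right of any FD, so every key must include it.
{City, JerseyNo}⁺ = {City, JerseyNo, League, MatchID, Position, Season} — all of the relation — so {City, JerseyNo} is a candidate key.
{JerseyNo, League}⁺ = {City, JerseyNo, League, MatchID, Position, Season} — all of the relation — so {JerseyNo, League} is a candidate key.
{JerseyNo, MatchID}⁺ = {City, JerseyNo, League, MatchID, Position, Season} — all of the relation — so {JerseyNo, MatchID} is a candidate key.
Any other superkey properly contains one of these, so there are no further candidate keys.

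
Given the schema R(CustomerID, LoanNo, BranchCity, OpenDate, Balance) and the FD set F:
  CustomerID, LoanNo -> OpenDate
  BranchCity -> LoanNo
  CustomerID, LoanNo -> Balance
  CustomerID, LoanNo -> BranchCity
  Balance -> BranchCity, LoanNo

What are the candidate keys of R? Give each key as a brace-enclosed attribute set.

{Balance, CustomerID}, {BranchCity, CustomerID}, {CustomerID, LoanNo}

{CustomerID} never appears on the right of any FD, so every key must include it.
{Balance, CustomerID} is a candidate key since {Balance, CustomerID}⁺ = {Balance, BranchCity, CustomerID, LoanNo, OpenDate} covers every attribute.
{BranchCity, CustomerID} is a candidate key since {BranchCity, CustomerID}⁺ = {Balance, BranchCity, CustomerID, LoanNo, OpenDate} covers every attribute.
{CustomerID, LoanNo} is a candidate key since {CustomerID, LoanNo}⁺ = {Balance, BranchCity, CustomerID, LoanNo, OpenDate} covers every attribute.
No proper subset of any of these is a key, and no other minimal superkey exists.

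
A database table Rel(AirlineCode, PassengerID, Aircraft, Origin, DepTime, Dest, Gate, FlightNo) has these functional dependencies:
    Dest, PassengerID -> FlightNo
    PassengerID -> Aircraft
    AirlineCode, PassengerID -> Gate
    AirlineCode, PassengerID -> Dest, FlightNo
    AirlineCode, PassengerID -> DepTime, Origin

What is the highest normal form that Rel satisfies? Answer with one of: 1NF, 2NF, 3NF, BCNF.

Candidate key: {AirlineCode, PassengerID}. Prime attributes: {AirlineCode, PassengerID}.
Dest, PassengerID -> FlightNo: {Dest, PassengerID}⁺ = {Aircraft, Dest, FlightNo, PassengerID}, which is not all of the attributes, so the left side is not a superkey — BCNF is violated.
Dest, PassengerID -> FlightNo has non-prime {FlightNo} on the right and a non-superkey on the left, so 3NF fails.
Since {PassengerID} ⊂ {AirlineCode, PassengerID} and {PassengerID}⁺ ⊇ {Aircraft} with {Aircraft} non-prime, there is a partial dependency; 2NF fails.

1NF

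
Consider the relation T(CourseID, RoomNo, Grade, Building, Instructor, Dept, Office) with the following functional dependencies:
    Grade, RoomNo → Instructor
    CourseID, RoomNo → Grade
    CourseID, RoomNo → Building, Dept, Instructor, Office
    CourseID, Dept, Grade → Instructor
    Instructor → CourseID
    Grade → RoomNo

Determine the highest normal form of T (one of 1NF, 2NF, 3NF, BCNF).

Candidate keys: {CourseID, RoomNo}, {Grade}, {Instructor, RoomNo}. Prime attributes: {CourseID, Grade, Instructor, RoomNo}.
Instructor → CourseID: {Instructor}⁺ = {CourseID, Instructor}, which is not all of the attributes, so the left side is not a superkey — BCNF is violated.
Since {CourseID} ⊆ prime attributes and every other non-superkey FD also has a prime right side, the schema is in 3NF.

3NF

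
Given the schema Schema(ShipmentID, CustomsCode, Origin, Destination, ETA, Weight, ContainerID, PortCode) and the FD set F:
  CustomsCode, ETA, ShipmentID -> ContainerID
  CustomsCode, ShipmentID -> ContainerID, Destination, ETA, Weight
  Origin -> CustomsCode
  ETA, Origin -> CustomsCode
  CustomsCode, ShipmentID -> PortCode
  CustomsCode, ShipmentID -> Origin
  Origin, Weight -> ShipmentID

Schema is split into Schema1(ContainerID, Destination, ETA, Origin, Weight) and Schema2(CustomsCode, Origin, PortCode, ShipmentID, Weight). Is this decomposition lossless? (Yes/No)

Yes

Common attributes: {Origin, Weight}; their closure is {ContainerID, CustomsCode, Destination, ETA, Origin, PortCode, ShipmentID, Weight}.
This includes all of Schema1, so the common attributes are a superkey of Schema1 — the join is lossless.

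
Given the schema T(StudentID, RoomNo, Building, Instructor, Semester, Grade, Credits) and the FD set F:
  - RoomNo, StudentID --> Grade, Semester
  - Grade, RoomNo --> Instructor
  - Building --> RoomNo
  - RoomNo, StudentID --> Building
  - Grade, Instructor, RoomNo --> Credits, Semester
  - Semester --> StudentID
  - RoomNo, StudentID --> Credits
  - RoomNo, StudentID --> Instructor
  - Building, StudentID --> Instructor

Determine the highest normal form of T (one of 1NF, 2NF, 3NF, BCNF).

3NF

Candidate keys: {Building, Grade}, {Building, Semester}, {Building, StudentID}, {Grade, RoomNo}, {RoomNo, Semester}, {RoomNo, StudentID}. Prime attributes: {Building, Grade, RoomNo, Semester, StudentID}.
Building --> RoomNo breaks BCNF: {Building}⁺ = {Building, RoomNo}, so {Building} is not a superkey.
Its right-hand attributes {RoomNo} are all prime, as are those of every other non-superkey FD — the relation is in 3NF.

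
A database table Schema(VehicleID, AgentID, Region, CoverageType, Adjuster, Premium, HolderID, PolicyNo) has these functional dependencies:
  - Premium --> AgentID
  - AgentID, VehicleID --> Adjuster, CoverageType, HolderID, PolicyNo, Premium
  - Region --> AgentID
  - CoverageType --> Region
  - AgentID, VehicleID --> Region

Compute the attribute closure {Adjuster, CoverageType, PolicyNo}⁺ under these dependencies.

Start with {Adjuster, CoverageType, PolicyNo}.
CoverageType --> Region applies; add {Region} → now {Adjuster, CoverageType, PolicyNo, Region}.
Region --> AgentID applies; add {AgentID} → now {Adjuster, AgentID, CoverageType, PolicyNo, Region}.
No further FD applies.

{Adjuster, AgentID, CoverageType, PolicyNo, Region}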